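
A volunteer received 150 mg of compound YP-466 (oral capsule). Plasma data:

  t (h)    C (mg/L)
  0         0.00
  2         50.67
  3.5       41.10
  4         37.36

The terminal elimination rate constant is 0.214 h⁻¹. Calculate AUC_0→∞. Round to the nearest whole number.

Trapezoidal AUC_0→4:
  [0→2]: (0.00+50.67)/2 × 2 = 50.67
  [2→3.5]: (50.67+41.10)/2 × 1.5 = 68.8275
  [3.5→4]: (41.10+37.36)/2 × 0.5 = 19.615
  Sum = 139.1125 mg/L·h
Extrapolated tail: C_last / k_e = 37.36 / 0.214 = 174.579
AUC_0→∞ = 139.1125 + 174.579 = 313.6915 mg/L·h

AUC = 314 mg/L·h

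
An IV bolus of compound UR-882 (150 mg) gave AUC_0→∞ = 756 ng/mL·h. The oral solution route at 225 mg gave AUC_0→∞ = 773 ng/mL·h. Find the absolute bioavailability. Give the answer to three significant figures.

F = (AUC_ev / D_ev) / (AUC_iv / D_iv)
  = (773/225) / (756/150)
  = 3.43556 / 5.04 = 0.6817

F = 0.682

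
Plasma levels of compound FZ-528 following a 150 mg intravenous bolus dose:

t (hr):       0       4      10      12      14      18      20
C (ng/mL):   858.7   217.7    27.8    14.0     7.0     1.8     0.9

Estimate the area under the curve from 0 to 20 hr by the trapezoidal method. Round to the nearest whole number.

AUC = 2972 ng/mL·hr

Trapezoidal AUC_0→20:
  [0→4]: (858.7+217.7)/2 × 4 = 2152.8
  [4→10]: (217.7+27.8)/2 × 6 = 736.5
  [10→12]: (27.8+14.0)/2 × 2 = 41.8
  [12→14]: (14.0+7.0)/2 × 2 = 21.0
  [14→18]: (7.0+1.8)/2 × 4 = 17.6
  [18→20]: (1.8+0.9)/2 × 2 = 2.7
  Sum = 2972.4 ng/mL·hr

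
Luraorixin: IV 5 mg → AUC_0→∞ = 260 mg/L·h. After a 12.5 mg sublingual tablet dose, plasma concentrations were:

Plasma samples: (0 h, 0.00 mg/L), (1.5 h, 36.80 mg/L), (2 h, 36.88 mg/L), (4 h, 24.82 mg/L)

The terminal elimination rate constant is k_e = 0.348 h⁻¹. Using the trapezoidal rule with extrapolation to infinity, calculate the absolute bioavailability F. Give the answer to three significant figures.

Trapezoidal AUC_0→4 (sublingual tablet):
  [0→1.5]: (0.00+36.80)/2 × 1.5 = 27.6
  [1.5→2]: (36.80+36.88)/2 × 0.5 = 18.42
  [2→4]: (36.88+24.82)/2 × 2 = 61.7
  Sum = 107.72 mg/L·h
Tail: C_last/k_e = 24.82/0.348 = 71.322
AUC_0→∞ (sublingual tablet) = 107.72 + 71.322 = 179.042 mg/L·h
F = (AUC_ev/D_ev)/(AUC_iv/D_iv) = (179.042/12.5)/(260/5) = 14.32336/52 = 0.2754

F = 0.275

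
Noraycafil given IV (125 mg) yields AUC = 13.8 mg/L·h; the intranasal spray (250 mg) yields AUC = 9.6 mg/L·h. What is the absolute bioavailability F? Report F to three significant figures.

F = 0.348

F = (AUC_ev / D_ev) / (AUC_iv / D_iv)
  = (9.6/250) / (13.8/125)
  = 0.0384 / 0.1104 = 0.3478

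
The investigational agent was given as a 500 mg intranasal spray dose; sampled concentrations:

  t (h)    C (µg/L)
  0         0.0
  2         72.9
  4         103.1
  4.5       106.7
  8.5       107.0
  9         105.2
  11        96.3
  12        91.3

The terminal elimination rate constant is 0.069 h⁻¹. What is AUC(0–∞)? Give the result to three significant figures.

AUC = 2400 µg/L·h

Trapezoidal AUC_0→12:
  [0→2]: (0.0+72.9)/2 × 2 = 72.9
  [2→4]: (72.9+103.1)/2 × 2 = 176.0
  [4→4.5]: (103.1+106.7)/2 × 0.5 = 52.45
  [4.5→8.5]: (106.7+107.0)/2 × 4 = 427.4
  [8.5→9]: (107.0+105.2)/2 × 0.5 = 53.05
  [9→11]: (105.2+96.3)/2 × 2 = 201.5
  [11→12]: (96.3+91.3)/2 × 1 = 93.8
  Sum = 1077.1 µg/L·h
Extrapolated tail: C_last / k_e = 91.3 / 0.069 = 1323.188
AUC_0→∞ = 1077.1 + 1323.188 = 2400.288 µg/L·h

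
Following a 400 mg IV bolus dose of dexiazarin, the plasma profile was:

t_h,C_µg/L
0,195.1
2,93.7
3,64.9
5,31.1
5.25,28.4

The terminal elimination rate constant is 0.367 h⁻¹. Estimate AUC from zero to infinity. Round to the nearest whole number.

AUC = 549 µg/L·h

Trapezoidal AUC_0→5.25:
  [0→2]: (195.1+93.7)/2 × 2 = 288.8
  [2→3]: (93.7+64.9)/2 × 1 = 79.3
  [3→5]: (64.9+31.1)/2 × 2 = 96.0
  [5→5.25]: (31.1+28.4)/2 × 0.25 = 7.4375
  Sum = 471.5375 µg/L·h
Extrapolated tail: C_last / k_e = 28.4 / 0.367 = 77.384
AUC_0→∞ = 471.5375 + 77.384 = 548.9215 µg/L·h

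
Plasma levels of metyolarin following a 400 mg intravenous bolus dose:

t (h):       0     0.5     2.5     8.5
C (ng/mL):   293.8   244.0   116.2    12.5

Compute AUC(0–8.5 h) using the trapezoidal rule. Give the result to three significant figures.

Trapezoidal AUC_0→8.5:
  [0→0.5]: (293.8+244.0)/2 × 0.5 = 134.45
  [0.5→2.5]: (244.0+116.2)/2 × 2 = 360.2
  [2.5→8.5]: (116.2+12.5)/2 × 6 = 386.1
  Sum = 880.75 ng/mL·h

AUC = 881 ng/mL·h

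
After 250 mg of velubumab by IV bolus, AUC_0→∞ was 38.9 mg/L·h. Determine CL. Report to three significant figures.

CL = 6.43 L/h

CL = Dose_iv / AUC_0→∞
   = 250 / 38.9 = 6.42674 L/h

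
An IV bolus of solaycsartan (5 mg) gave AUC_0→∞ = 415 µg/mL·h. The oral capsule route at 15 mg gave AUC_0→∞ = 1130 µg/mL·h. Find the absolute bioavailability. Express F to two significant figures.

F = (AUC_ev / D_ev) / (AUC_iv / D_iv)
  = (1130/15) / (415/5)
  = 75.3333 / 83 = 0.9076

F = 0.91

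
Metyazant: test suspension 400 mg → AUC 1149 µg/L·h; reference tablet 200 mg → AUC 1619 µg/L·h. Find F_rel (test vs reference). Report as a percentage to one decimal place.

F_rel = (AUC_test/D_test) / (AUC_ref/D_ref)
      = (1149/400) / (1619/200)
      = 2.8725 / 8.095 = 0.3548 = 35.48%

F_rel = 35.5%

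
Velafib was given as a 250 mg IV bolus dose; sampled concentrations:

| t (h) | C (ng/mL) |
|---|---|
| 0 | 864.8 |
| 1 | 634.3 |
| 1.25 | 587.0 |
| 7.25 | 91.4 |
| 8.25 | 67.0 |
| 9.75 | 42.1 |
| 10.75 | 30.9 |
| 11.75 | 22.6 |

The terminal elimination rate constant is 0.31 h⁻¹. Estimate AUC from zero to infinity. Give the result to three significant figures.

AUC = 3230 ng/mL·h

Trapezoidal AUC_0→11.75:
  [0→1]: (864.8+634.3)/2 × 1 = 749.55
  [1→1.25]: (634.3+587.0)/2 × 0.25 = 152.6625
  [1.25→7.25]: (587.0+91.4)/2 × 6 = 2035.2
  [7.25→8.25]: (91.4+67.0)/2 × 1 = 79.2
  [8.25→9.75]: (67.0+42.1)/2 × 1.5 = 81.825
  [9.75→10.75]: (42.1+30.9)/2 × 1 = 36.5
  [10.75→11.75]: (30.9+22.6)/2 × 1 = 26.75
  Sum = 3161.6875 ng/mL·h
Extrapolated tail: C_last / k_e = 22.6 / 0.31 = 72.903
AUC_0→∞ = 3161.6875 + 72.903 = 3234.5905 ng/mL·h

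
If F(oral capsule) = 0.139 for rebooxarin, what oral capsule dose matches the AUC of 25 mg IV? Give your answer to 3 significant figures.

For equal systemic exposure: F × D_ev = D_iv
D_ev = D_iv / F = 25 / 0.139 = 179.856 mg

D_oral = 180 mg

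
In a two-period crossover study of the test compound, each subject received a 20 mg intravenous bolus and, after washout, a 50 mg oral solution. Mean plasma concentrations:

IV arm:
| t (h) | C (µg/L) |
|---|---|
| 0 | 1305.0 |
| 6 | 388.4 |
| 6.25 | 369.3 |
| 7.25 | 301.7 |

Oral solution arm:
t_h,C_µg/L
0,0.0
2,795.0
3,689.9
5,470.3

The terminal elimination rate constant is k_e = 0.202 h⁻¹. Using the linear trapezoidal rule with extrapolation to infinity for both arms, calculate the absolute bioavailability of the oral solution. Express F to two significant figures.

F = 0.29

Trapezoidal AUC_0→7.25 (IV):
  [0→6]: (1305.0+388.4)/2 × 6 = 5080.2
  [6→6.25]: (388.4+369.3)/2 × 0.25 = 94.7125
  [6.25→7.25]: (369.3+301.7)/2 × 1 = 335.5
  Sum = 5510.4125 µg/L·h
IV tail: 301.7/0.202 = 1493.564; AUC_iv,0→∞ = 5510.4125 + 1493.564 = 7003.9765 µg/L·h
Trapezoidal AUC_0→5 (oral solution):
  [0→2]: (0.0+795.0)/2 × 2 = 795.0
  [2→3]: (795.0+689.9)/2 × 1 = 742.45
  [3→5]: (689.9+470.3)/2 × 2 = 1160.2
  Sum = 2697.65 µg/L·h
oral solution tail: 470.3/0.202 = 2328.218; AUC_ev,0→∞ = 2697.65 + 2328.218 = 5025.868 µg/L·h
F = (AUC_ev/D_ev)/(AUC_iv/D_iv) = (5025.868/50)/(7003.9765/20) = 100.51736/350.199 = 0.2870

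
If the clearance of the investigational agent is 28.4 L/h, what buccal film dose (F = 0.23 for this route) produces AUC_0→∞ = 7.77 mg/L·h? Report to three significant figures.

Dose = CL × AUC_0→∞ / F
     = 28.4 × 7.77 / 0.23 = 959.426 mg

Dose = 959 mg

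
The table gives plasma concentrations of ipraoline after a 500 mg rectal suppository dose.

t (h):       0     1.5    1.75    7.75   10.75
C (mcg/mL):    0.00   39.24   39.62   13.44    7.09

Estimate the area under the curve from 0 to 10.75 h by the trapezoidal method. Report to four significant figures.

AUC = 229.3 mcg/mL·h

Trapezoidal AUC_0→10.75:
  [0→1.5]: (0.00+39.24)/2 × 1.5 = 29.43
  [1.5→1.75]: (39.24+39.62)/2 × 0.25 = 9.8575
  [1.75→7.75]: (39.62+13.44)/2 × 6 = 159.18
  [7.75→10.75]: (13.44+7.09)/2 × 3 = 30.795
  Sum = 229.2625 mcg/mL·h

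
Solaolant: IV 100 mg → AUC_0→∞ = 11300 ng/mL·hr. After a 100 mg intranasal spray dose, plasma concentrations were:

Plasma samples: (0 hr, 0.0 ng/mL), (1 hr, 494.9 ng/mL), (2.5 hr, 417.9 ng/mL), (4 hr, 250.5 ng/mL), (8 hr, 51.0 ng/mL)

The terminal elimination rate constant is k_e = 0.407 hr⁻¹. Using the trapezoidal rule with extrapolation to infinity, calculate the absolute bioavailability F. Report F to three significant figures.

F = 0.191

Trapezoidal AUC_0→8 (intranasal spray):
  [0→1]: (0.0+494.9)/2 × 1 = 247.45
  [1→2.5]: (494.9+417.9)/2 × 1.5 = 684.6
  [2.5→4]: (417.9+250.5)/2 × 1.5 = 501.3
  [4→8]: (250.5+51.0)/2 × 4 = 603.0
  Sum = 2036.35 ng/mL·hr
Tail: C_last/k_e = 51.0/0.407 = 125.307
AUC_0→∞ (intranasal spray) = 2036.35 + 125.307 = 2161.657 ng/mL·hr
F = (AUC_ev/D_ev)/(AUC_iv/D_iv) = (2161.657/100)/(11300/100) = 21.61657/113 = 0.1913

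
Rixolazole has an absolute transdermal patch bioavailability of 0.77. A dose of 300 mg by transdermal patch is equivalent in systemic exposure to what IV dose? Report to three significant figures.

Systemic exposure from an extravascular dose = F × D_ev, so the equivalent IV dose is F × D_ev.
D_iv = F × D_ev = 0.77 × 300 = 231 mg

D_iv = 231 mg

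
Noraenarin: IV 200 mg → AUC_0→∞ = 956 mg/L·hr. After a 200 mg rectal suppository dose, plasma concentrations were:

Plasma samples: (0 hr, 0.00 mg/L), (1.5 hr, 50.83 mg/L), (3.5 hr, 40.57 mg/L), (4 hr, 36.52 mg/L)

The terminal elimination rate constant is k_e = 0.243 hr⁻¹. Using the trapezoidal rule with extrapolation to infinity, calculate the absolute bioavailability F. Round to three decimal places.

F = 0.313

Trapezoidal AUC_0→4 (rectal suppository):
  [0→1.5]: (0.00+50.83)/2 × 1.5 = 38.1225
  [1.5→3.5]: (50.83+40.57)/2 × 2 = 91.4
  [3.5→4]: (40.57+36.52)/2 × 0.5 = 19.2725
  Sum = 148.795 mg/L·hr
Tail: C_last/k_e = 36.52/0.243 = 150.288
AUC_0→∞ (rectal suppository) = 148.795 + 150.288 = 299.083 mg/L·hr
F = (AUC_ev/D_ev)/(AUC_iv/D_iv) = (299.083/200)/(956/200) = 1.495415/4.78 = 0.3128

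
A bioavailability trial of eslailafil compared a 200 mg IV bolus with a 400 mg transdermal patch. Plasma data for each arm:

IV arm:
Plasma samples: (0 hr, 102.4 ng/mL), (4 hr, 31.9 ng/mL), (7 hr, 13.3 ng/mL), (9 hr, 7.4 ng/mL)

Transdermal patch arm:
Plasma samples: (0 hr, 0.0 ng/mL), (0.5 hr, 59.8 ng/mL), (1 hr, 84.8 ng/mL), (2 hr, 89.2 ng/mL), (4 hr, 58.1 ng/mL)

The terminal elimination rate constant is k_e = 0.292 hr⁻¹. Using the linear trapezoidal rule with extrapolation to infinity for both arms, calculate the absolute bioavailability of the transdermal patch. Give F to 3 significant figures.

F = 0.633

Trapezoidal AUC_0→9 (IV):
  [0→4]: (102.4+31.9)/2 × 4 = 268.6
  [4→7]: (31.9+13.3)/2 × 3 = 67.8
  [7→9]: (13.3+7.4)/2 × 2 = 20.7
  Sum = 357.1 ng/mL·hr
IV tail: 7.4/0.292 = 25.342; AUC_iv,0→∞ = 357.1 + 25.342 = 382.442 ng/mL·hr
Trapezoidal AUC_0→4 (transdermal patch):
  [0→0.5]: (0.0+59.8)/2 × 0.5 = 14.95
  [0.5→1]: (59.8+84.8)/2 × 0.5 = 36.15
  [1→2]: (84.8+89.2)/2 × 1 = 87.0
  [2→4]: (89.2+58.1)/2 × 2 = 147.3
  Sum = 285.4 ng/mL·hr
transdermal patch tail: 58.1/0.292 = 198.973; AUC_ev,0→∞ = 285.4 + 198.973 = 484.373 ng/mL·hr
F = (AUC_ev/D_ev)/(AUC_iv/D_iv) = (484.373/400)/(382.442/200) = 1.2109325/1.91221 = 0.6333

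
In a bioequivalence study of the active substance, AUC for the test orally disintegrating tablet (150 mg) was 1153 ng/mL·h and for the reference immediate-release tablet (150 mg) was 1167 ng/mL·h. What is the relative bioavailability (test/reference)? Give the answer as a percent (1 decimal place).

F_rel = (AUC_test/D_test) / (AUC_ref/D_ref)
      = (1153/150) / (1167/150)
      = 7.68667 / 7.78 = 0.9880 = 98.80%

F_rel = 98.8%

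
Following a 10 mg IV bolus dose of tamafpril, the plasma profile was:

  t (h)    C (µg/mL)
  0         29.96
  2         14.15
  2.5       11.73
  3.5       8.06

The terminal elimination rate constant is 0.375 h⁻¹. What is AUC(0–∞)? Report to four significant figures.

Trapezoidal AUC_0→3.5:
  [0→2]: (29.96+14.15)/2 × 2 = 44.11
  [2→2.5]: (14.15+11.73)/2 × 0.5 = 6.47
  [2.5→3.5]: (11.73+8.06)/2 × 1 = 9.895
  Sum = 60.475 µg/mL·h
Extrapolated tail: C_last / k_e = 8.06 / 0.375 = 21.493
AUC_0→∞ = 60.475 + 21.493 = 81.968 µg/mL·h

AUC = 81.97 µg/mL·h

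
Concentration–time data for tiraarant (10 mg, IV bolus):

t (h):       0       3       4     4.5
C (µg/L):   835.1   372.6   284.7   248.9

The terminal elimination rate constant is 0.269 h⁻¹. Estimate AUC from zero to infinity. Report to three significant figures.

Trapezoidal AUC_0→4.5:
  [0→3]: (835.1+372.6)/2 × 3 = 1811.55
  [3→4]: (372.6+284.7)/2 × 1 = 328.65
  [4→4.5]: (284.7+248.9)/2 × 0.5 = 133.4
  Sum = 2273.6 µg/L·h
Extrapolated tail: C_last / k_e = 248.9 / 0.269 = 925.279
AUC_0→∞ = 2273.6 + 925.279 = 3198.879 µg/L·h

AUC = 3200 µg/L·h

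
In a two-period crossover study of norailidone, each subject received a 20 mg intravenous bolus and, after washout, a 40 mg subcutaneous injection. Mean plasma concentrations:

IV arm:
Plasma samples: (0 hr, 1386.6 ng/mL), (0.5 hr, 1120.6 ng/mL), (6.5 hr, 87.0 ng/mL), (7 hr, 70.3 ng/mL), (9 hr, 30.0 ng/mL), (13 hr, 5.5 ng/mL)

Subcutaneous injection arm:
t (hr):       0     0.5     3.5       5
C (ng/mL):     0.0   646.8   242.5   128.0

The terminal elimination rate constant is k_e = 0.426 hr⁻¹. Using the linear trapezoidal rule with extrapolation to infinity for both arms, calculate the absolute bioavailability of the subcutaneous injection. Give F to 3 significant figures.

F = 0.232

Trapezoidal AUC_0→13 (IV):
  [0→0.5]: (1386.6+1120.6)/2 × 0.5 = 626.8
  [0.5→6.5]: (1120.6+87.0)/2 × 6 = 3622.8
  [6.5→7]: (87.0+70.3)/2 × 0.5 = 39.325
  [7→9]: (70.3+30.0)/2 × 2 = 100.3
  [9→13]: (30.0+5.5)/2 × 4 = 71.0
  Sum = 4460.225 ng/mL·hr
IV tail: 5.5/0.426 = 12.911; AUC_iv,0→∞ = 4460.225 + 12.911 = 4473.136 ng/mL·hr
Trapezoidal AUC_0→5 (subcutaneous injection):
  [0→0.5]: (0.0+646.8)/2 × 0.5 = 161.7
  [0.5→3.5]: (646.8+242.5)/2 × 3 = 1333.95
  [3.5→5]: (242.5+128.0)/2 × 1.5 = 277.875
  Sum = 1773.525 ng/mL·hr
subcutaneous injection tail: 128.0/0.426 = 300.469; AUC_ev,0→∞ = 1773.525 + 300.469 = 2073.994 ng/mL·hr
F = (AUC_ev/D_ev)/(AUC_iv/D_iv) = (2073.994/40)/(4473.136/20) = 51.84985/223.6568 = 0.2318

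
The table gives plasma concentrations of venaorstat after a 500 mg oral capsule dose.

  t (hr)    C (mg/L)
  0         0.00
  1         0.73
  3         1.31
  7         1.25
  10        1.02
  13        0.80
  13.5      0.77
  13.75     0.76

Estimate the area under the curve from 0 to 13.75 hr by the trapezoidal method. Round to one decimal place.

Trapezoidal AUC_0→13.75:
  [0→1]: (0.00+0.73)/2 × 1 = 0.365
  [1→3]: (0.73+1.31)/2 × 2 = 2.04
  [3→7]: (1.31+1.25)/2 × 4 = 5.12
  [7→10]: (1.25+1.02)/2 × 3 = 3.405
  [10→13]: (1.02+0.80)/2 × 3 = 2.73
  [13→13.5]: (0.80+0.77)/2 × 0.5 = 0.3925
  [13.5→13.75]: (0.77+0.76)/2 × 0.25 = 0.19125
  Sum = 14.24375 mg/L·hr

AUC = 14.2 mg/L·hr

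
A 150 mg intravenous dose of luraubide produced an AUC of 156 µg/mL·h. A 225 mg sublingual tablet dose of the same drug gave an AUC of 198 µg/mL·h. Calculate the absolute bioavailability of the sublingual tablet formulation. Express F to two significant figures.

F = 0.85

F = (AUC_ev / D_ev) / (AUC_iv / D_iv)
  = (198/225) / (156/150)
  = 0.88 / 1.04 = 0.8462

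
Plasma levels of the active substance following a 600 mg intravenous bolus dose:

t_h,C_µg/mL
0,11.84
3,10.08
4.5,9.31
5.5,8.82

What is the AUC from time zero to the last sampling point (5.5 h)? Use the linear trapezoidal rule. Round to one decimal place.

AUC = 56.5 µg/mL·h

Trapezoidal AUC_0→5.5:
  [0→3]: (11.84+10.08)/2 × 3 = 32.88
  [3→4.5]: (10.08+9.31)/2 × 1.5 = 14.5425
  [4.5→5.5]: (9.31+8.82)/2 × 1 = 9.065
  Sum = 56.4875 µg/mL·h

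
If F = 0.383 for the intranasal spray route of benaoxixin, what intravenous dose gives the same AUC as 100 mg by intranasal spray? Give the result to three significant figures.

Systemic exposure from an extravascular dose = F × D_ev, so the equivalent IV dose is F × D_ev.
D_iv = F × D_ev = 0.383 × 100 = 38.3 mg

D_iv = 38.3 mg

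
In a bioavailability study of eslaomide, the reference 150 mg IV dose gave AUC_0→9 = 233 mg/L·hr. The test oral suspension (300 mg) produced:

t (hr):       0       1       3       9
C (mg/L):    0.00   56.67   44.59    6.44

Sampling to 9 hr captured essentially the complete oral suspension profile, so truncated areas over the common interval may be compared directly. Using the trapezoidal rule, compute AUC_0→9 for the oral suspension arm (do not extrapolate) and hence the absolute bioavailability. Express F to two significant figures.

Trapezoidal AUC_0→9 (oral suspension):
  [0→1]: (0.00+56.67)/2 × 1 = 28.335
  [1→3]: (56.67+44.59)/2 × 2 = 101.26
  [3→9]: (44.59+6.44)/2 × 6 = 153.09
  Sum = 282.685 mg/L·hr
F = (AUC_ev/D_ev)/(AUC_iv/D_iv) = (282.685/300)/(233/150) = 0.942283/1.55333 = 0.6066

F = 0.61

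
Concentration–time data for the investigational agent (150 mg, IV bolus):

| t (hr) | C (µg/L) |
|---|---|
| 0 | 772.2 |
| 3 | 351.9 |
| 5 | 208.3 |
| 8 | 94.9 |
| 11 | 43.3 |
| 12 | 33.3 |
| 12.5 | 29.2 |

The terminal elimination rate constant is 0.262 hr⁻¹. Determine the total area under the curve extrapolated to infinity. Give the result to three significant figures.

AUC = 3070 µg/L·hr

Trapezoidal AUC_0→12.5:
  [0→3]: (772.2+351.9)/2 × 3 = 1686.15
  [3→5]: (351.9+208.3)/2 × 2 = 560.2
  [5→8]: (208.3+94.9)/2 × 3 = 454.8
  [8→11]: (94.9+43.3)/2 × 3 = 207.3
  [11→12]: (43.3+33.3)/2 × 1 = 38.3
  [12→12.5]: (33.3+29.2)/2 × 0.5 = 15.625
  Sum = 2962.375 µg/L·hr
Extrapolated tail: C_last / k_e = 29.2 / 0.262 = 111.450
AUC_0→∞ = 2962.375 + 111.450 = 3073.825 µg/L·hr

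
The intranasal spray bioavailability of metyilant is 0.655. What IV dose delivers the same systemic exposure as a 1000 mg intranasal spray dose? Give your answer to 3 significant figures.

D_iv = 655 mg

Systemic exposure from an extravascular dose = F × D_ev, so the equivalent IV dose is F × D_ev.
D_iv = F × D_ev = 0.655 × 1000 = 655 mg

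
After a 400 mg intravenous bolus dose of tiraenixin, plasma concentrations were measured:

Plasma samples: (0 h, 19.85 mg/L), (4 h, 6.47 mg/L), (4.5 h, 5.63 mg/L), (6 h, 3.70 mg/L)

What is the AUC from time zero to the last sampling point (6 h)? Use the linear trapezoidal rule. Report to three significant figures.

AUC = 62.7 mg/L·h

Trapezoidal AUC_0→6:
  [0→4]: (19.85+6.47)/2 × 4 = 52.64
  [4→4.5]: (6.47+5.63)/2 × 0.5 = 3.025
  [4.5→6]: (5.63+3.70)/2 × 1.5 = 6.9975
  Sum = 62.6625 mg/L·h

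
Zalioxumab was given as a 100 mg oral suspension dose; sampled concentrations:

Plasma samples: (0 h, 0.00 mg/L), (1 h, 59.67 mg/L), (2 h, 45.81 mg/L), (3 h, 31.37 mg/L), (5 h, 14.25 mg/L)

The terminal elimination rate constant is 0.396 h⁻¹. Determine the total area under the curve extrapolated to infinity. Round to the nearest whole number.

AUC = 203 mg/L·h

Trapezoidal AUC_0→5:
  [0→1]: (0.00+59.67)/2 × 1 = 29.835
  [1→2]: (59.67+45.81)/2 × 1 = 52.74
  [2→3]: (45.81+31.37)/2 × 1 = 38.59
  [3→5]: (31.37+14.25)/2 × 2 = 45.62
  Sum = 166.785 mg/L·h
Extrapolated tail: C_last / k_e = 14.25 / 0.396 = 35.985
AUC_0→∞ = 166.785 + 35.985 = 202.77 mg/L·h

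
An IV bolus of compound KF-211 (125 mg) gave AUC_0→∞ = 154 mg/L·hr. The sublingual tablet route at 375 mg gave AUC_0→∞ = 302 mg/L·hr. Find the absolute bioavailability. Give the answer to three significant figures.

F = (AUC_ev / D_ev) / (AUC_iv / D_iv)
  = (302/375) / (154/125)
  = 0.805333 / 1.232 = 0.6537

F = 0.654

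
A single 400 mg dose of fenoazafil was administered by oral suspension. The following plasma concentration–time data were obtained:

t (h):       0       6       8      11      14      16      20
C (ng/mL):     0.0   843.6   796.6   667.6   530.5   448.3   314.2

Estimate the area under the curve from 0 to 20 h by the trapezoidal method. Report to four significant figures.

AUC = 10670 ng/mL·h

Trapezoidal AUC_0→20:
  [0→6]: (0.0+843.6)/2 × 6 = 2530.8
  [6→8]: (843.6+796.6)/2 × 2 = 1640.2
  [8→11]: (796.6+667.6)/2 × 3 = 2196.3
  [11→14]: (667.6+530.5)/2 × 3 = 1797.15
  [14→16]: (530.5+448.3)/2 × 2 = 978.8
  [16→20]: (448.3+314.2)/2 × 4 = 1525.0
  Sum = 10668.25 ng/mL·h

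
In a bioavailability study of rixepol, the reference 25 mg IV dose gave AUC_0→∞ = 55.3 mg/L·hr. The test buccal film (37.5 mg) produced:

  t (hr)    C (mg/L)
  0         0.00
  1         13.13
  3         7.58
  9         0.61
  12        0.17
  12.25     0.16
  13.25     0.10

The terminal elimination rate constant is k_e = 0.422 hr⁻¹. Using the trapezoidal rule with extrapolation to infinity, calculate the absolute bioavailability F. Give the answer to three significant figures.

Trapezoidal AUC_0→13.25 (buccal film):
  [0→1]: (0.00+13.13)/2 × 1 = 6.565
  [1→3]: (13.13+7.58)/2 × 2 = 20.71
  [3→9]: (7.58+0.61)/2 × 6 = 24.57
  [9→12]: (0.61+0.17)/2 × 3 = 1.17
  [12→12.25]: (0.17+0.16)/2 × 0.25 = 0.04125
  [12.25→13.25]: (0.16+0.10)/2 × 1 = 0.13
  Sum = 53.18625 mg/L·hr
Tail: C_last/k_e = 0.10/0.422 = 0.237
AUC_0→∞ (buccal film) = 53.18625 + 0.237 = 53.42325 mg/L·hr
F = (AUC_ev/D_ev)/(AUC_iv/D_iv) = (53.42325/37.5)/(55.3/25) = 1.42462/2.212 = 0.6440

F = 0.644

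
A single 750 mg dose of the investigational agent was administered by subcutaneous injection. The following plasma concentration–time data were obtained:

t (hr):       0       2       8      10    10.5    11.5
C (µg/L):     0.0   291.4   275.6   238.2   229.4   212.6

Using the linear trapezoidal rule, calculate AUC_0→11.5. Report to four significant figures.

Trapezoidal AUC_0→11.5:
  [0→2]: (0.0+291.4)/2 × 2 = 291.4
  [2→8]: (291.4+275.6)/2 × 6 = 1701.0
  [8→10]: (275.6+238.2)/2 × 2 = 513.8
  [10→10.5]: (238.2+229.4)/2 × 0.5 = 116.9
  [10.5→11.5]: (229.4+212.6)/2 × 1 = 221.0
  Sum = 2844.1 µg/L·hr

AUC = 2844 µg/L·hr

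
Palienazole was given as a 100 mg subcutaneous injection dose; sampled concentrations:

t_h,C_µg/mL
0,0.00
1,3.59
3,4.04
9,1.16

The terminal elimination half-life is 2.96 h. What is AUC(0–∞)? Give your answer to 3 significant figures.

AUC = 30.0 µg/mL·h

Trapezoidal AUC_0→9:
  [0→1]: (0.00+3.59)/2 × 1 = 1.795
  [1→3]: (3.59+4.04)/2 × 2 = 7.63
  [3→9]: (4.04+1.16)/2 × 6 = 15.6
  Sum = 25.025 µg/mL·h
k_e = ln2 / t½ = 0.693147 / 2.96 = 0.2342 h^-1
Extrapolated tail: C_last / k_e = 1.16 / 0.2342 = 4.953
AUC_0→∞ = 25.025 + 4.953 = 29.978 µg/mL·h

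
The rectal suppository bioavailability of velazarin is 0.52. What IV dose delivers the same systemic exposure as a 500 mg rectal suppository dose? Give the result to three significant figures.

D_iv = 260 mg

Systemic exposure from an extravascular dose = F × D_ev, so the equivalent IV dose is F × D_ev.
D_iv = F × D_ev = 0.52 × 500 = 260 mg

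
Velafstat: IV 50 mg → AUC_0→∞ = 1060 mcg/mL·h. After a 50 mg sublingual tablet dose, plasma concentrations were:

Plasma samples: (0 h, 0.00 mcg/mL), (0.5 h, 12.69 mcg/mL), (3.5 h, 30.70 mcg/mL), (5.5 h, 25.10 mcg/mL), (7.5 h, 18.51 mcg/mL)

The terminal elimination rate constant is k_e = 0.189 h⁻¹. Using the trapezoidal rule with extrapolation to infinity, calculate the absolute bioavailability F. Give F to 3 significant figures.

F = 0.251

Trapezoidal AUC_0→7.5 (sublingual tablet):
  [0→0.5]: (0.00+12.69)/2 × 0.5 = 3.1725
  [0.5→3.5]: (12.69+30.70)/2 × 3 = 65.085
  [3.5→5.5]: (30.70+25.10)/2 × 2 = 55.8
  [5.5→7.5]: (25.10+18.51)/2 × 2 = 43.61
  Sum = 167.6675 mcg/mL·h
Tail: C_last/k_e = 18.51/0.189 = 97.937
AUC_0→∞ (sublingual tablet) = 167.6675 + 97.937 = 265.6045 mcg/mL·h
F = (AUC_ev/D_ev)/(AUC_iv/D_iv) = (265.6045/50)/(1060/50) = 5.31209/21.2 = 0.2506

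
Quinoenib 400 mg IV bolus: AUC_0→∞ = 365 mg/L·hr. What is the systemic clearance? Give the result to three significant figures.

CL = Dose_iv / AUC_0→∞
   = 400 / 365 = 1.09589 L/hr

CL = 1.10 L/hr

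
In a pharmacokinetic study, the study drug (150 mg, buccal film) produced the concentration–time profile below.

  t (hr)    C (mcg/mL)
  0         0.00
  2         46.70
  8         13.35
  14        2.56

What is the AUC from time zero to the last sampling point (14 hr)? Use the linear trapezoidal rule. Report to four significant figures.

Trapezoidal AUC_0→14:
  [0→2]: (0.00+46.70)/2 × 2 = 46.7
  [2→8]: (46.70+13.35)/2 × 6 = 180.15
  [8→14]: (13.35+2.56)/2 × 6 = 47.73
  Sum = 274.58 mcg/mL·hr

AUC = 274.6 mcg/mL·hr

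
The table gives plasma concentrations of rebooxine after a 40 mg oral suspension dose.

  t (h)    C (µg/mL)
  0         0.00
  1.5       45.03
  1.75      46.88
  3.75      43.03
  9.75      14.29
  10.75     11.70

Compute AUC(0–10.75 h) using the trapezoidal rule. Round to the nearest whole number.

Trapezoidal AUC_0→10.75:
  [0→1.5]: (0.00+45.03)/2 × 1.5 = 33.7725
  [1.5→1.75]: (45.03+46.88)/2 × 0.25 = 11.48875
  [1.75→3.75]: (46.88+43.03)/2 × 2 = 89.91
  [3.75→9.75]: (43.03+14.29)/2 × 6 = 171.96
  [9.75→10.75]: (14.29+11.70)/2 × 1 = 12.995
  Sum = 320.12625 µg/mL·h

AUC = 320 µg/mL·h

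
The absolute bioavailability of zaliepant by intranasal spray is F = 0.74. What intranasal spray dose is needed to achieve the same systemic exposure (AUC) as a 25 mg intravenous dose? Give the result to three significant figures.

D_intranasal = 33.8 mg

For equal systemic exposure: F × D_ev = D_iv
D_ev = D_iv / F = 25 / 0.74 = 33.7838 mg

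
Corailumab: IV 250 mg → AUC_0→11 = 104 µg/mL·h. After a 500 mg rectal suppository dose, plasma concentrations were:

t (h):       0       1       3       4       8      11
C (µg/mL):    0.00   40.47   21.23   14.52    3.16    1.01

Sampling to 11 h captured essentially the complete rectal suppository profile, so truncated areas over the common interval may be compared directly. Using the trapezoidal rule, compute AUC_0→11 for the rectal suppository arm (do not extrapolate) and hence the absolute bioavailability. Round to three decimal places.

F = 0.680

Trapezoidal AUC_0→11 (rectal suppository):
  [0→1]: (0.00+40.47)/2 × 1 = 20.235
  [1→3]: (40.47+21.23)/2 × 2 = 61.7
  [3→4]: (21.23+14.52)/2 × 1 = 17.875
  [4→8]: (14.52+3.16)/2 × 4 = 35.36
  [8→11]: (3.16+1.01)/2 × 3 = 6.255
  Sum = 141.425 µg/mL·h
F = (AUC_ev/D_ev)/(AUC_iv/D_iv) = (141.425/500)/(104/250) = 0.28285/0.416 = 0.6799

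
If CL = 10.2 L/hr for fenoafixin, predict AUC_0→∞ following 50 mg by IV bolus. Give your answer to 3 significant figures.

AUC = 4.90 mg/L·hr

AUC_0→∞ = Dose_iv / CL
        = 50 / 10.2 = 4.90196 mg/L·hr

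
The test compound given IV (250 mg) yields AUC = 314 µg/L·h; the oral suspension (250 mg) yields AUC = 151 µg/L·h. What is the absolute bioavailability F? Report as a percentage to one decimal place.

F = (AUC_ev / D_ev) / (AUC_iv / D_iv)
  = (151/250) / (314/250)
  = 0.604 / 1.256 = 0.4809
  = 48.09%

F = 48.1%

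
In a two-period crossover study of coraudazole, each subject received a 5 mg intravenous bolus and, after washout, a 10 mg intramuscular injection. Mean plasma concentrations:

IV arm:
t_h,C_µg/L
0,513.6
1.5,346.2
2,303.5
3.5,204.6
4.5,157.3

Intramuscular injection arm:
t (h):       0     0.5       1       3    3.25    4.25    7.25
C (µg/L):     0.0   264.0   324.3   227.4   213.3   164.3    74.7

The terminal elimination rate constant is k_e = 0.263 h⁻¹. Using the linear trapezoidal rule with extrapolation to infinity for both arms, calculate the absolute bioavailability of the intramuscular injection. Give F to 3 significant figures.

F = 0.420

Trapezoidal AUC_0→4.5 (IV):
  [0→1.5]: (513.6+346.2)/2 × 1.5 = 644.85
  [1.5→2]: (346.2+303.5)/2 × 0.5 = 162.425
  [2→3.5]: (303.5+204.6)/2 × 1.5 = 381.075
  [3.5→4.5]: (204.6+157.3)/2 × 1 = 180.95
  Sum = 1369.3 µg/L·h
IV tail: 157.3/0.263 = 598.099; AUC_iv,0→∞ = 1369.3 + 598.099 = 1967.399 µg/L·h
Trapezoidal AUC_0→7.25 (intramuscular injection):
  [0→0.5]: (0.0+264.0)/2 × 0.5 = 66.0
  [0.5→1]: (264.0+324.3)/2 × 0.5 = 147.075
  [1→3]: (324.3+227.4)/2 × 2 = 551.7
  [3→3.25]: (227.4+213.3)/2 × 0.25 = 55.0875
  [3.25→4.25]: (213.3+164.3)/2 × 1 = 188.8
  [4.25→7.25]: (164.3+74.7)/2 × 3 = 358.5
  Sum = 1367.1625 µg/L·h
intramuscular injection tail: 74.7/0.263 = 284.030; AUC_ev,0→∞ = 1367.1625 + 284.030 = 1651.1925 µg/L·h
F = (AUC_ev/D_ev)/(AUC_iv/D_iv) = (1651.1925/10)/(1967.399/5) = 165.11925/393.4798 = 0.4196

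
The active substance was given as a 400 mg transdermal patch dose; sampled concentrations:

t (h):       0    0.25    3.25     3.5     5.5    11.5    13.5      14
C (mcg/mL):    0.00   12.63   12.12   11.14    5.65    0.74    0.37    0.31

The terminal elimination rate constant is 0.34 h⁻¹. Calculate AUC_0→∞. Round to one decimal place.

AUC = 79.8 mcg/mL·h

Trapezoidal AUC_0→14:
  [0→0.25]: (0.00+12.63)/2 × 0.25 = 1.57875
  [0.25→3.25]: (12.63+12.12)/2 × 3 = 37.125
  [3.25→3.5]: (12.12+11.14)/2 × 0.25 = 2.9075
  [3.5→5.5]: (11.14+5.65)/2 × 2 = 16.79
  [5.5→11.5]: (5.65+0.74)/2 × 6 = 19.17
  [11.5→13.5]: (0.74+0.37)/2 × 2 = 1.11
  [13.5→14]: (0.37+0.31)/2 × 0.5 = 0.17
  Sum = 78.85125 mcg/mL·h
Extrapolated tail: C_last / k_e = 0.31 / 0.34 = 0.912
AUC_0→∞ = 78.85125 + 0.912 = 79.76325 mcg/mL·h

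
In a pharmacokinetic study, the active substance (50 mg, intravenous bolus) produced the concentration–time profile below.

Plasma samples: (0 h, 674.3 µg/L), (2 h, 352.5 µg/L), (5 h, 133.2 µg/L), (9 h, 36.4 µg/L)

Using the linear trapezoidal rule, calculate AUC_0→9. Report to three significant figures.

AUC = 2090 µg/L·h

Trapezoidal AUC_0→9:
  [0→2]: (674.3+352.5)/2 × 2 = 1026.8
  [2→5]: (352.5+133.2)/2 × 3 = 728.55
  [5→9]: (133.2+36.4)/2 × 4 = 339.2
  Sum = 2094.55 µg/L·h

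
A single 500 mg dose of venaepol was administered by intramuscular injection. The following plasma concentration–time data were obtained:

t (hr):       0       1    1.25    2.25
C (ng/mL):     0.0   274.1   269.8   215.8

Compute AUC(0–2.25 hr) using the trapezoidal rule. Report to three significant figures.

Trapezoidal AUC_0→2.25:
  [0→1]: (0.0+274.1)/2 × 1 = 137.05
  [1→1.25]: (274.1+269.8)/2 × 0.25 = 67.9875
  [1.25→2.25]: (269.8+215.8)/2 × 1 = 242.8
  Sum = 447.8375 ng/mL·hr

AUC = 448 ng/mL·hr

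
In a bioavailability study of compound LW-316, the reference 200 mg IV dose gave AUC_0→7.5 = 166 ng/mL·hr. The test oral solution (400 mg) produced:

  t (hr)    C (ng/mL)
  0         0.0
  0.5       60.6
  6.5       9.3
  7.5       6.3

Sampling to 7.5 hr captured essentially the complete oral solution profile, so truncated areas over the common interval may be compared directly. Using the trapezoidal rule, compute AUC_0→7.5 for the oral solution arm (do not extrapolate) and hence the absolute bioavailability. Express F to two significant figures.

Trapezoidal AUC_0→7.5 (oral solution):
  [0→0.5]: (0.0+60.6)/2 × 0.5 = 15.15
  [0.5→6.5]: (60.6+9.3)/2 × 6 = 209.7
  [6.5→7.5]: (9.3+6.3)/2 × 1 = 7.8
  Sum = 232.65 ng/mL·hr
F = (AUC_ev/D_ev)/(AUC_iv/D_iv) = (232.65/400)/(166/200) = 0.581625/0.83 = 0.7008

F = 0.70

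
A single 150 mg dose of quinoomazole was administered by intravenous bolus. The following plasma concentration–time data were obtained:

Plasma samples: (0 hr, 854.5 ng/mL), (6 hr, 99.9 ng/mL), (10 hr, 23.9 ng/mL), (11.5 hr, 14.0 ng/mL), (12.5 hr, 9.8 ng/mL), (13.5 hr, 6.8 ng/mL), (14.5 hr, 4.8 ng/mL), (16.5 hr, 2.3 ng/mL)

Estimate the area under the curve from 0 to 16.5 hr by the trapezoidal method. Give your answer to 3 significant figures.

AUC = 3170 ng/mL·hr

Trapezoidal AUC_0→16.5:
  [0→6]: (854.5+99.9)/2 × 6 = 2863.2
  [6→10]: (99.9+23.9)/2 × 4 = 247.6
  [10→11.5]: (23.9+14.0)/2 × 1.5 = 28.425
  [11.5→12.5]: (14.0+9.8)/2 × 1 = 11.9
  [12.5→13.5]: (9.8+6.8)/2 × 1 = 8.3
  [13.5→14.5]: (6.8+4.8)/2 × 1 = 5.8
  [14.5→16.5]: (4.8+2.3)/2 × 2 = 7.1
  Sum = 3172.325 ng/mL·hr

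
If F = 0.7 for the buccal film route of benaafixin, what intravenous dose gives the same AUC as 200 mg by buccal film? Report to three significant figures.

D_iv = 140 mg

Systemic exposure from an extravascular dose = F × D_ev, so the equivalent IV dose is F × D_ev.
D_iv = F × D_ev = 0.7 × 200 = 140 mg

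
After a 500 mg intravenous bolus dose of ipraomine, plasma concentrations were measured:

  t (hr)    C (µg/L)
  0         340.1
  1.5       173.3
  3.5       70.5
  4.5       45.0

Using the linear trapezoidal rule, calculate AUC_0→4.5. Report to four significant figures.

Trapezoidal AUC_0→4.5:
  [0→1.5]: (340.1+173.3)/2 × 1.5 = 385.05
  [1.5→3.5]: (173.3+70.5)/2 × 2 = 243.8
  [3.5→4.5]: (70.5+45.0)/2 × 1 = 57.75
  Sum = 686.6 µg/L·hr

AUC = 686.6 µg/L·hr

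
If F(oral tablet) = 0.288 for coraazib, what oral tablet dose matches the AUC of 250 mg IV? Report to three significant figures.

D_oral = 868 mg

For equal systemic exposure: F × D_ev = D_iv
D_ev = D_iv / F = 250 / 0.288 = 868.056 mg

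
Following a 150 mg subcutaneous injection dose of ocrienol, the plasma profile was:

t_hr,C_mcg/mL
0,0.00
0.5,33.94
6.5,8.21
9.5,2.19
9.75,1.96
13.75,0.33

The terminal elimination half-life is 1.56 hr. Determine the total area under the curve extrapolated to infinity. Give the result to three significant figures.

Trapezoidal AUC_0→13.75:
  [0→0.5]: (0.00+33.94)/2 × 0.5 = 8.485
  [0.5→6.5]: (33.94+8.21)/2 × 6 = 126.45
  [6.5→9.5]: (8.21+2.19)/2 × 3 = 15.6
  [9.5→9.75]: (2.19+1.96)/2 × 0.25 = 0.51875
  [9.75→13.75]: (1.96+0.33)/2 × 4 = 4.58
  Sum = 155.63375 mcg/mL·hr
k_e = ln2 / t½ = 0.693147 / 1.56 = 0.4443 hr^-1
Extrapolated tail: C_last / k_e = 0.33 / 0.4443 = 0.743
AUC_0→∞ = 155.63375 + 0.743 = 156.37675 mcg/mL·hr

AUC = 156 mcg/mL·hr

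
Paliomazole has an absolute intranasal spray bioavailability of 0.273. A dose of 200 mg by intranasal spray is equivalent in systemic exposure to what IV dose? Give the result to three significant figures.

D_iv = 54.6 mg

Systemic exposure from an extravascular dose = F × D_ev, so the equivalent IV dose is F × D_ev.
D_iv = F × D_ev = 0.273 × 200 = 54.6 mg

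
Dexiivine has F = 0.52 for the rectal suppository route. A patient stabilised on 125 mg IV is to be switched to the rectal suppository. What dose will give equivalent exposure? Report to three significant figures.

D_rectal = 240 mg

For equal systemic exposure: F × D_ev = D_iv
D_ev = D_iv / F = 125 / 0.52 = 240.385 mg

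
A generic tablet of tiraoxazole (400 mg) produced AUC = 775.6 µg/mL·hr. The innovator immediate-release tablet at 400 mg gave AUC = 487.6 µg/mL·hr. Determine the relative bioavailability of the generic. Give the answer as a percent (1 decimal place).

F_rel = 159.1%

F_rel = (AUC_test/D_test) / (AUC_ref/D_ref)
      = (775.6/400) / (487.6/400)
      = 1.939 / 1.219 = 1.5906 = 159.06%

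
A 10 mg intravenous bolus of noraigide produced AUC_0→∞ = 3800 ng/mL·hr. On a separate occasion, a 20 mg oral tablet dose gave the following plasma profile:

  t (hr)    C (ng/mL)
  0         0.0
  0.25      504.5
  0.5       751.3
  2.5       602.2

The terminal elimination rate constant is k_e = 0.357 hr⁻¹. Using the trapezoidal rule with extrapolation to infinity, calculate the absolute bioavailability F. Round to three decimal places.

F = 0.429

Trapezoidal AUC_0→2.5 (oral tablet):
  [0→0.25]: (0.0+504.5)/2 × 0.25 = 63.0625
  [0.25→0.5]: (504.5+751.3)/2 × 0.25 = 156.975
  [0.5→2.5]: (751.3+602.2)/2 × 2 = 1353.5
  Sum = 1573.5375 ng/mL·hr
Tail: C_last/k_e = 602.2/0.357 = 1686.835
AUC_0→∞ (oral tablet) = 1573.5375 + 1686.835 = 3260.3725 ng/mL·hr
F = (AUC_ev/D_ev)/(AUC_iv/D_iv) = (3260.3725/20)/(3800/10) = 163.019/380 = 0.4290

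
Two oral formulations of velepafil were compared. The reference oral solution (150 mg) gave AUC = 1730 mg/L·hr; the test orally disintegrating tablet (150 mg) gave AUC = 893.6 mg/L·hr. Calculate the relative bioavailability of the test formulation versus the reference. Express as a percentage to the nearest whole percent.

F_rel = 52%

F_rel = (AUC_test/D_test) / (AUC_ref/D_ref)
      = (893.6/150) / (1730/150)
      = 5.95733 / 11.5333 = 0.5165 = 51.65%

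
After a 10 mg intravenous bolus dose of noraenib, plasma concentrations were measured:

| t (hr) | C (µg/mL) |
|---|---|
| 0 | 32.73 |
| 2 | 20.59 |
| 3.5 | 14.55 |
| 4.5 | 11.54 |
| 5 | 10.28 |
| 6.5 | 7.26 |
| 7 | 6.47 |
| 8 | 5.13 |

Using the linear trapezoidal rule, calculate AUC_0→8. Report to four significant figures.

AUC = 120.6 µg/mL·hr

Trapezoidal AUC_0→8:
  [0→2]: (32.73+20.59)/2 × 2 = 53.32
  [2→3.5]: (20.59+14.55)/2 × 1.5 = 26.355
  [3.5→4.5]: (14.55+11.54)/2 × 1 = 13.045
  [4.5→5]: (11.54+10.28)/2 × 0.5 = 5.455
  [5→6.5]: (10.28+7.26)/2 × 1.5 = 13.155
  [6.5→7]: (7.26+6.47)/2 × 0.5 = 3.4325
  [7→8]: (6.47+5.13)/2 × 1 = 5.8
  Sum = 120.5625 µg/mL·hr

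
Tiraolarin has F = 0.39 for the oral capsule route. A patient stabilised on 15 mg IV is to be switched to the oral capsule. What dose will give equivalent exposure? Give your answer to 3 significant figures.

For equal systemic exposure: F × D_ev = D_iv
D_ev = D_iv / F = 15 / 0.39 = 38.4615 mg

D_oral = 38.5 mg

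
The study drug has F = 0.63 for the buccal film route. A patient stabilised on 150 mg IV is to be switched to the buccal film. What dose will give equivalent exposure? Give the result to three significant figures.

For equal systemic exposure: F × D_ev = D_iv
D_ev = D_iv / F = 150 / 0.63 = 238.095 mg

D_buccal = 238 mg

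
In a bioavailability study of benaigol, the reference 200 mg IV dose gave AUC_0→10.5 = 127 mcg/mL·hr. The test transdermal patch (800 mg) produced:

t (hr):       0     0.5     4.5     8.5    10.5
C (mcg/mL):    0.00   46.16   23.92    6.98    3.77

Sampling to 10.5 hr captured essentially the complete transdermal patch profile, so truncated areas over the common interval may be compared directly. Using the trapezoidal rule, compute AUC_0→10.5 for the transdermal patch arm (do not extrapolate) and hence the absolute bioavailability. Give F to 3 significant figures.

F = 0.441

Trapezoidal AUC_0→10.5 (transdermal patch):
  [0→0.5]: (0.00+46.16)/2 × 0.5 = 11.54
  [0.5→4.5]: (46.16+23.92)/2 × 4 = 140.16
  [4.5→8.5]: (23.92+6.98)/2 × 4 = 61.8
  [8.5→10.5]: (6.98+3.77)/2 × 2 = 10.75
  Sum = 224.25 mcg/mL·hr
F = (AUC_ev/D_ev)/(AUC_iv/D_iv) = (224.25/800)/(127/200) = 0.2803125/0.635 = 0.4414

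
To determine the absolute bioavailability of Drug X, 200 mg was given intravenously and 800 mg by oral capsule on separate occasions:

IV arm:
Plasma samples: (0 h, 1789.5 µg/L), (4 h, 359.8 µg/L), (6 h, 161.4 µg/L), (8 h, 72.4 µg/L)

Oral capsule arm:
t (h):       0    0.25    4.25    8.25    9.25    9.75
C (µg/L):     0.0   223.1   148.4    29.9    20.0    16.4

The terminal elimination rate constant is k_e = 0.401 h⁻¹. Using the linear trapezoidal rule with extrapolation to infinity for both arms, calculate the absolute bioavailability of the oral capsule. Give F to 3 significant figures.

Trapezoidal AUC_0→8 (IV):
  [0→4]: (1789.5+359.8)/2 × 4 = 4298.6
  [4→6]: (359.8+161.4)/2 × 2 = 521.2
  [6→8]: (161.4+72.4)/2 × 2 = 233.8
  Sum = 5053.6 µg/L·h
IV tail: 72.4/0.401 = 180.549; AUC_iv,0→∞ = 5053.6 + 180.549 = 5234.149 µg/L·h
Trapezoidal AUC_0→9.75 (oral capsule):
  [0→0.25]: (0.0+223.1)/2 × 0.25 = 27.8875
  [0.25→4.25]: (223.1+148.4)/2 × 4 = 743.0
  [4.25→8.25]: (148.4+29.9)/2 × 4 = 356.6
  [8.25→9.25]: (29.9+20.0)/2 × 1 = 24.95
  [9.25→9.75]: (20.0+16.4)/2 × 0.5 = 9.1
  Sum = 1161.5375 µg/L·h
oral capsule tail: 16.4/0.401 = 40.898; AUC_ev,0→∞ = 1161.5375 + 40.898 = 1202.4355 µg/L·h
F = (AUC_ev/D_ev)/(AUC_iv/D_iv) = (1202.4355/800)/(5234.149/200) = 1.50304/26.170745 = 0.0574

F = 0.0574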